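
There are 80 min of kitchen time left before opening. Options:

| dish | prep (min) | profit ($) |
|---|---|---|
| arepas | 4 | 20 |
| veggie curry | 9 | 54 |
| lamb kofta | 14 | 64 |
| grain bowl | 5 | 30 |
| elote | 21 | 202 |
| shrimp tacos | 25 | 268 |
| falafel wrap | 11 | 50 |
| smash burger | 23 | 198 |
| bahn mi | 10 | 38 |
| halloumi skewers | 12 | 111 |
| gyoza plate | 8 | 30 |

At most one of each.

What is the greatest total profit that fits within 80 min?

722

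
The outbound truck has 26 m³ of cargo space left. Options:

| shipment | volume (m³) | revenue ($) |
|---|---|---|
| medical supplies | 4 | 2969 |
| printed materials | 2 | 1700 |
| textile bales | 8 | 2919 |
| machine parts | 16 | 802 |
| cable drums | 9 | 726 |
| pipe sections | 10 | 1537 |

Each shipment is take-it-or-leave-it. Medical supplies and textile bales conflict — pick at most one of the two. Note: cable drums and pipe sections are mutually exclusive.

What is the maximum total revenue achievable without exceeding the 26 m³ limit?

6206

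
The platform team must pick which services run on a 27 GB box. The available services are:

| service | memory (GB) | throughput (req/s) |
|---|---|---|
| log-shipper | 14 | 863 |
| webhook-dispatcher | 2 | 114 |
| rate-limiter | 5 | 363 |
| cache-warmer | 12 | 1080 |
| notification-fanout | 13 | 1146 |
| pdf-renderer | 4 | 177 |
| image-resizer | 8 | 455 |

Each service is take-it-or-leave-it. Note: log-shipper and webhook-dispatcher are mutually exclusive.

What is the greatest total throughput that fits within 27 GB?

2340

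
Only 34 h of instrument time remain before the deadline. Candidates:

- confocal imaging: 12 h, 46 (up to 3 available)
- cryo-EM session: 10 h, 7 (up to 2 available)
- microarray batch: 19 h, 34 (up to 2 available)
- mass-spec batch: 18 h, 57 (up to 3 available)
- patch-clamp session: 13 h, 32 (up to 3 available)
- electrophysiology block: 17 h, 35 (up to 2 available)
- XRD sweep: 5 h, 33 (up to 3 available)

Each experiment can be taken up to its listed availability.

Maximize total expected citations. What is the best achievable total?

158

The ratio heuristic lands on confocal imaging + 3×XRD sweep (145) but leaves 7 h idle.
Replace XRD sweep with confocal imaging: the trade gains 13 net, giving 158 at 34 h.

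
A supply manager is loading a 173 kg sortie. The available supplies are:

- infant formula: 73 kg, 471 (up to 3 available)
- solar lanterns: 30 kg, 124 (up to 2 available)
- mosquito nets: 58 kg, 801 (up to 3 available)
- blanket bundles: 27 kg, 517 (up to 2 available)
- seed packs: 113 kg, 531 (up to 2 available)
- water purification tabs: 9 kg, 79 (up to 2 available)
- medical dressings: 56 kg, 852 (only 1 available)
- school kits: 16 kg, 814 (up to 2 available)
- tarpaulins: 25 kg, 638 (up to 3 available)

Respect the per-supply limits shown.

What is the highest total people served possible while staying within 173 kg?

4655

Taking 2×blanket bundles + water purification tabs + 2×school kits + 3×tarpaulins: 170 kg used, 4655 in people served.
The spare 3 kg is too small for any remaining supply, and no exchange beats 4655.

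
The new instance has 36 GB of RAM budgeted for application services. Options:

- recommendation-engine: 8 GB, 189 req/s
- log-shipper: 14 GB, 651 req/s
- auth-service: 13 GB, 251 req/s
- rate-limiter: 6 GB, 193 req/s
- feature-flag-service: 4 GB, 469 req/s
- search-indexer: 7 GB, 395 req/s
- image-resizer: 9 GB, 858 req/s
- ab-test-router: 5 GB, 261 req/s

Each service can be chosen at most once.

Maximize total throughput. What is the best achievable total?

2373

A density-first pass picks rate-limiter + feature-flag-service + search-indexer + image-resizer + ab-test-router — 2176 at 31 GB.
Replace rate-limiter and ab-test-router with log-shipper: the trade gains 197 net, giving 2373 at 34 GB.
Next best is log-shipper + feature-flag-service + image-resizer + ab-test-router at 2239 (32 GB) — short by 134.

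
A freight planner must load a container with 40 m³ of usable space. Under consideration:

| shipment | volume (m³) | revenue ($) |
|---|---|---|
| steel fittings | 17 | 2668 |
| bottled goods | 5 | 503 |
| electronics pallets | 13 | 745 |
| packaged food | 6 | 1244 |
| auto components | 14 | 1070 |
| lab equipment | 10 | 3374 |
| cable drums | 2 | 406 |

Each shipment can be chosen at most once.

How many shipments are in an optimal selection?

5

The maximum revenue within 40 m³ is 8195.
One optimal bundle: steel fittings + bottled goods + packaged food + lab equipment + cable drums (40 m³).
All optima have 5 shipments.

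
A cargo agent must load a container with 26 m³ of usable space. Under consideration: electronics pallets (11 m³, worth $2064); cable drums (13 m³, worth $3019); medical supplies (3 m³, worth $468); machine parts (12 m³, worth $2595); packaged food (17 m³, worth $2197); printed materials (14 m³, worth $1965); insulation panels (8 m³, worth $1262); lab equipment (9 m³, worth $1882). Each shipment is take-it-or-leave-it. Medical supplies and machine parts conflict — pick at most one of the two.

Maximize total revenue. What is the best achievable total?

5614

Density check — cable drums 232.23, machine parts 216.25, lab equipment 209.11 are the best per m³.
Cable drums + machine parts uses 25 of the 26 m³ and totals 5614.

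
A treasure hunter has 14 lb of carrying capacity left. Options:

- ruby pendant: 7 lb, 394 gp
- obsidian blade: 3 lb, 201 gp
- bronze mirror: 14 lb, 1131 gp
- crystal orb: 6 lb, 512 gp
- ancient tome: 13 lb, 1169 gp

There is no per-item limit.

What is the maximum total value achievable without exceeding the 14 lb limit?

Best packing: ancient tome — 13 lb, 1169 total.

1169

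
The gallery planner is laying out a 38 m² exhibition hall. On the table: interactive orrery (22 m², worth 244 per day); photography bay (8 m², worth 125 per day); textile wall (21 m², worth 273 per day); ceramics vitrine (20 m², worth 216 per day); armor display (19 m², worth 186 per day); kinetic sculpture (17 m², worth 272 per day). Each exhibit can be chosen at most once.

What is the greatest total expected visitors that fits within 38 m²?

545

The ratio heuristic lands on photography bay + kinetic sculpture (397) but leaves 13 m² idle.
Dropping photography bay frees 8 m²; slotting in textile wall (21 m²) lifts the total to 545 at 38 m².
No other feasible combination exceeds 545.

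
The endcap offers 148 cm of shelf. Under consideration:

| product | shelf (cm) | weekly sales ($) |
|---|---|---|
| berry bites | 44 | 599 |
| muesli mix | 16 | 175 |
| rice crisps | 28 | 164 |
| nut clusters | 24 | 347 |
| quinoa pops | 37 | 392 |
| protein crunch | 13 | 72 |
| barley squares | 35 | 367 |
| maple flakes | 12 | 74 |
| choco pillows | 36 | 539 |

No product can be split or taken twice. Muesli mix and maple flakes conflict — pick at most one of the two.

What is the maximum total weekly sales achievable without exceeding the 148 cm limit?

1877

Taking berry bites + nut clusters + quinoa pops + choco pillows: 141 cm used, 1877 in weekly sales.
An exhaustive check of the 512 subsets confirms 1877.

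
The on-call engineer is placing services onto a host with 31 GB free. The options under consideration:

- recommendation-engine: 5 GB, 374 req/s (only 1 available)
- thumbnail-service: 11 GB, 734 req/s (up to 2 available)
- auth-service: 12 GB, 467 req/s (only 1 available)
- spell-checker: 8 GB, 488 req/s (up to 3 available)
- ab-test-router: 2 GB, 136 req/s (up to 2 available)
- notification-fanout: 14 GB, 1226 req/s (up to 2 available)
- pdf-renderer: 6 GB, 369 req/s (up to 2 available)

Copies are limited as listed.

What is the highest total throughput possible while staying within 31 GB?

Taking ab-test-router + 2×notification-fanout: 30 GB used, 2588 in throughput.
That's the maximum — no swap from here does better than 2588.

2588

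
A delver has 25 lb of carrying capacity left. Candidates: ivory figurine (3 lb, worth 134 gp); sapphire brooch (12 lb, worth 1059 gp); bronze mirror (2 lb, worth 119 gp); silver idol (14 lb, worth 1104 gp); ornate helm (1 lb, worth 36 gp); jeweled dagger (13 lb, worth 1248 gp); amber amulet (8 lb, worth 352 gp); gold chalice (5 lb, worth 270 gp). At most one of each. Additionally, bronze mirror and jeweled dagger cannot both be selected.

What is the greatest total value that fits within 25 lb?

2307

Sapphire brooch + jeweled dagger uses 25 of the 25 lb and totals 2307.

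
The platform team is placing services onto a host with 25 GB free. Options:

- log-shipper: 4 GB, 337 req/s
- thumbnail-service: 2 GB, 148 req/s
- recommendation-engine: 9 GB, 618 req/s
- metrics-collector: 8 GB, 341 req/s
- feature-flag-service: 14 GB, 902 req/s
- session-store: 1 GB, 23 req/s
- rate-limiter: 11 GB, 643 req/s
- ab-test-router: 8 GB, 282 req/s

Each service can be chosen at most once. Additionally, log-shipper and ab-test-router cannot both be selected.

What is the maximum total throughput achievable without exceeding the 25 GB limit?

1668

The ratio heuristic lands on log-shipper + thumbnail-service + recommendation-engine + metrics-collector + session-store (1467) but leaves 1 GB idle.
Replace log-shipper and metrics-collector and session-store with feature-flag-service: the trade gains 201 net, giving 1668 at 25 GB.
Runner-up log-shipper + recommendation-engine + session-store + rate-limiter tops out at 1621.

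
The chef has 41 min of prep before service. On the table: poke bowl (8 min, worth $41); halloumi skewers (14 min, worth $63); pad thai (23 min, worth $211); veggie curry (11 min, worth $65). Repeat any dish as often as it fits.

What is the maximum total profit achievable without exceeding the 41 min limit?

293

Density check — pad thai 9.17, veggie curry 5.91, poke bowl 5.12 are the best per min.
Filling by ratio: pad thai + veggie curry for 276, with 7 min left unused.
Dropping veggie curry frees 11 min; slotting in 2×poke bowl (16 min) lifts the total to 293 at 39 min.
Every other selection either busts 41 min or fails to beat 293.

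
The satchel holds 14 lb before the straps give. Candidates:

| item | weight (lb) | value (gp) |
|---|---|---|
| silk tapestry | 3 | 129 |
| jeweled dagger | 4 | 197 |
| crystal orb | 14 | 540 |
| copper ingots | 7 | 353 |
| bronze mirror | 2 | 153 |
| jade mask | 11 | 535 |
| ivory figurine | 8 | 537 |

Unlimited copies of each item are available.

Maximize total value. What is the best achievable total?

1071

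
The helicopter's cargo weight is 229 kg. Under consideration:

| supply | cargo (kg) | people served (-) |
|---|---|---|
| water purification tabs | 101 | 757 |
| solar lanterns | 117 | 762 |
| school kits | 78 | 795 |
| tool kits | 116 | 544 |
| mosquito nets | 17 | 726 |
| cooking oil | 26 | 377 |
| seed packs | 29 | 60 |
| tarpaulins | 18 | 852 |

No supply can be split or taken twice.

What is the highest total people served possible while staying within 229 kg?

Filling by ratio: school kits + mosquito nets + cooking oil + seed packs + tarpaulins for 2810, with 61 kg left unused.
Replace cooking oil and seed packs with water purification tabs: the trade gains 320 net, giving 3130 at 214 kg.
Runner-up school kits + tool kits + mosquito nets + tarpaulins tops out at 2917.

3130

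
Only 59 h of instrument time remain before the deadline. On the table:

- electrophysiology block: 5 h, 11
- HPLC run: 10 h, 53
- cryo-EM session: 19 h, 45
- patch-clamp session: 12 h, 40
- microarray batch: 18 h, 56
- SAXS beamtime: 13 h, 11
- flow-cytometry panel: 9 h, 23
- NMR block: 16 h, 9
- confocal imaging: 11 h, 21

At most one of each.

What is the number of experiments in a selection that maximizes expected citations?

The maximum expected citations within 59 h is 194.
One optimal bundle: HPLC run + cryo-EM session + patch-clamp session + microarray batch (59 h).
Every optimal selection uses 4 experiments.

4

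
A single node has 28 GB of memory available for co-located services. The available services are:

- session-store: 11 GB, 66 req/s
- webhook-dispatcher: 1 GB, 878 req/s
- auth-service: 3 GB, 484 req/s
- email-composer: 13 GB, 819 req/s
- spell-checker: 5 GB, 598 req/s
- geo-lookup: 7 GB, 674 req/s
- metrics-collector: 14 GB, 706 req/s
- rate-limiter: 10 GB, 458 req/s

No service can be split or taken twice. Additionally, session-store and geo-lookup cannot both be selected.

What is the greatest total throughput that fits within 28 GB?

3092

Taking webhook-dispatcher + auth-service + spell-checker + geo-lookup + rate-limiter: 26 GB used, 3092 in throughput.
That's the maximum — no feasible swap from here does better than 3092.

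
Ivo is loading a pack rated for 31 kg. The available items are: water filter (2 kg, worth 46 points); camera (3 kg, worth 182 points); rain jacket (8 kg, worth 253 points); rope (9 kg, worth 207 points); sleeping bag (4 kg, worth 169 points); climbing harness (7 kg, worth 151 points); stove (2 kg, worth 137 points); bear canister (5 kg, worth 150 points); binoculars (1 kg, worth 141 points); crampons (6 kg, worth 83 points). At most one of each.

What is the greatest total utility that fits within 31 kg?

1183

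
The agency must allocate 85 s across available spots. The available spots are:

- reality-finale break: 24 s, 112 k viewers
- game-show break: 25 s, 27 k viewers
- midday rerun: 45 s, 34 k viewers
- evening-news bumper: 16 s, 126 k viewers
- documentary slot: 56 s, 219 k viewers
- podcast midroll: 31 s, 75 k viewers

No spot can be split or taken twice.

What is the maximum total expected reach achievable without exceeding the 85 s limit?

Ranking by ratio (expected reach/s): evening-news bumper 7.88, reality-finale break 4.67, documentary slot 3.91.
Taking the top-ratio spots first gives reality-finale break + evening-news bumper + podcast midroll for 313 (71 s).
Replace reality-finale break and podcast midroll with documentary slot: the trade gains 32 net, giving 345 at 72 s.
Runner-up reality-finale break + documentary slot tops out at 331.

345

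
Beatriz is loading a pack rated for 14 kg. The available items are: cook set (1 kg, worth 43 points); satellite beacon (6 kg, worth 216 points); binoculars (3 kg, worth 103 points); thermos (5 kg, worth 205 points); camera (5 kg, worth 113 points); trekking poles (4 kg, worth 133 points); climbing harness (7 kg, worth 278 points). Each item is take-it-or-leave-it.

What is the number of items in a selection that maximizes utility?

Best achievable utility is 537.
One optimal bundle: cook set + satellite beacon + climbing harness (14 kg).
All optima have 3 items.

3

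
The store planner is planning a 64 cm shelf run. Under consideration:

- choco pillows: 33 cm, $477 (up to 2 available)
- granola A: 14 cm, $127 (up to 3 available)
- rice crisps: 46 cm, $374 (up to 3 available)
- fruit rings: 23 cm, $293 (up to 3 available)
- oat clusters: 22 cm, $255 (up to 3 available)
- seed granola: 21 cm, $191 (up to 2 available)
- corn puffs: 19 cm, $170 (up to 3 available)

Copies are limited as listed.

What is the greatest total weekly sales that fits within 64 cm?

770

Density check — choco pillows 14.45, fruit rings 12.74, oat clusters 11.59 are the best per cm.
Best packing: choco pillows + fruit rings — 56 cm, 770 total.
No other feasible combination exceeds 770.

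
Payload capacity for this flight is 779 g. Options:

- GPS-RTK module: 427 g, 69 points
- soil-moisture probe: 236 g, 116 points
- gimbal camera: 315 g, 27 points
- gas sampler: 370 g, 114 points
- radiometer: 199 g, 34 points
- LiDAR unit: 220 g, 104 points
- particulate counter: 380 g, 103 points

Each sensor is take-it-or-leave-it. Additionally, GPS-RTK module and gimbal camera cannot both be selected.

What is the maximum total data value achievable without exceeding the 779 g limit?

Soil-moisture probe + radiometer + LiDAR unit uses 655 of the 779 g and totals 254.
The closest alternative, soil-moisture probe + gimbal camera + LiDAR unit, reaches only 247.

254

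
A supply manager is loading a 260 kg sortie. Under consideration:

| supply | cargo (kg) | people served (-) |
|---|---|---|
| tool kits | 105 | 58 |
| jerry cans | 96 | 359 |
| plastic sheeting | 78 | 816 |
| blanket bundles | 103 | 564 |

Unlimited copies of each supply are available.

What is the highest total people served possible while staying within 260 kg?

By people served per kg: plastic sheeting 10.46, blanket bundles 5.48, jerry cans 3.74 lead.
The ratio ordering already packs tightly: 3×plastic sheeting, 234 kg, 2448.
Every other selection either busts 260 kg or fails to beat 2448.

2448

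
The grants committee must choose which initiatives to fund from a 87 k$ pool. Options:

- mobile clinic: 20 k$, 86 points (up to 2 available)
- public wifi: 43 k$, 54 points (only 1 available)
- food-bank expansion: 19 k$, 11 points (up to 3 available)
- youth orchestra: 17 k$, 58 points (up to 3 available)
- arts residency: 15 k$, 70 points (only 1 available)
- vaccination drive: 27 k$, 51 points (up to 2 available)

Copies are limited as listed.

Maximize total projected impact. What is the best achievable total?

330

Greedy by ratio would take 2×mobile clinic + youth orchestra + arts residency: 72 k$ used, total 300.
Replace mobile clinic with 2×youth orchestra: the trade gains 30 net, giving 330 at 86 k$.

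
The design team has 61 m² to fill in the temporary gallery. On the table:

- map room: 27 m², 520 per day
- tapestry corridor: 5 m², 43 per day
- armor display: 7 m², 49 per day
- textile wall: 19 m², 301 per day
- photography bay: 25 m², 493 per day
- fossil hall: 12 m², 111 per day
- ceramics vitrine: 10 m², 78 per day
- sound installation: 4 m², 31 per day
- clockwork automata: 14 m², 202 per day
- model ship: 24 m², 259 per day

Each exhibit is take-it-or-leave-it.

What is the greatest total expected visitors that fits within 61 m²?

By expected visitors per m²: photography bay 19.72, map room 19.26, textile wall 15.84, clockwork automata 14.43 lead.
Map room + tapestry corridor + photography bay + sound installation uses 61 of the 61 m² and totals 1087.
The closest alternative, map room + armor display + photography bay, reaches only 1062.

1087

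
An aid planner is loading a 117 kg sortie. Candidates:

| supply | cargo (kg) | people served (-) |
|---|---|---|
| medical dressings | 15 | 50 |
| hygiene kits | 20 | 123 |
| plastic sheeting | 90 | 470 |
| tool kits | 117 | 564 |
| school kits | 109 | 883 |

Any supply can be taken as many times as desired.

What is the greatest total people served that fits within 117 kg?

883

Ranking by ratio (people served/kg): school kits 8.10, hygiene kits 6.15, plastic sheeting 5.22, tool kits 4.82.
The ratio ordering already packs tightly: school kits, 109 kg, 883.
The spare 8 kg is too small for any remaining supply, and no exchange beats 883.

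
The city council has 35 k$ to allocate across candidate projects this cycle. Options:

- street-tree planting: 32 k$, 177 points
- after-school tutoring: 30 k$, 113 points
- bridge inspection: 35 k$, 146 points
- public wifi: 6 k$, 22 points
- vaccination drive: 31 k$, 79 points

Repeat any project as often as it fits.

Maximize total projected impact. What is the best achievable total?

177

Ranking by ratio (projected impact/k$): street-tree planting 5.53, bridge inspection 4.17, after-school tutoring 3.77, public wifi 3.67.
Taking street-tree planting: 32 k$ used, 177 in projected impact.
That's the maximum — no swap from here does better than 177.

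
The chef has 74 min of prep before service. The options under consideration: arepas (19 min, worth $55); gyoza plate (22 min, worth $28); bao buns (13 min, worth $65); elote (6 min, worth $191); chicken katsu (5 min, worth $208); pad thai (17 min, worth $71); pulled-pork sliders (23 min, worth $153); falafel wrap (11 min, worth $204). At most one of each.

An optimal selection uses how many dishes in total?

5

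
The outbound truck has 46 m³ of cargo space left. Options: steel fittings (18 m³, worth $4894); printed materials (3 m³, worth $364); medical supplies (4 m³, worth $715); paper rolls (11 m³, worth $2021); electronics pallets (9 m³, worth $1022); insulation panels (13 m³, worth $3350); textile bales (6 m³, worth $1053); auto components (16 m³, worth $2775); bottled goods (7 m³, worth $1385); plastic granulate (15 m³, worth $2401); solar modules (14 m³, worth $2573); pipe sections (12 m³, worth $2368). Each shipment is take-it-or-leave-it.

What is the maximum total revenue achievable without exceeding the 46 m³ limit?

10980

By revenue per m³: steel fittings 271.89, insulation panels 257.69, bottled goods 197.86, pipe sections 197.33 lead.
A density-first pass picks steel fittings + printed materials + medical supplies + insulation panels + bottled goods — 10708 at 45 m³.
Replace printed materials and bottled goods with paper rolls: the trade gains 272 net, giving 10980 at 46 m³.
No other feasible combination exceeds 10980.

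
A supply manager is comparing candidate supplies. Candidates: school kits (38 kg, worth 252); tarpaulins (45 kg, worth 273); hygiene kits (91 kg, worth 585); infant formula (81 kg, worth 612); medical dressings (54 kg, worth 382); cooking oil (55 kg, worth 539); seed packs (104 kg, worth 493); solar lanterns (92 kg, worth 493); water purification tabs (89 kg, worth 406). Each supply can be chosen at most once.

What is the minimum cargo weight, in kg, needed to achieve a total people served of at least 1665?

Look for the lowest-cargo combination reaching 1665.
school kits + tarpaulins + infant formula + cooking oil reaches 1676 using 219 kg.
Below 219 kg the best achievable stays under 1665.

219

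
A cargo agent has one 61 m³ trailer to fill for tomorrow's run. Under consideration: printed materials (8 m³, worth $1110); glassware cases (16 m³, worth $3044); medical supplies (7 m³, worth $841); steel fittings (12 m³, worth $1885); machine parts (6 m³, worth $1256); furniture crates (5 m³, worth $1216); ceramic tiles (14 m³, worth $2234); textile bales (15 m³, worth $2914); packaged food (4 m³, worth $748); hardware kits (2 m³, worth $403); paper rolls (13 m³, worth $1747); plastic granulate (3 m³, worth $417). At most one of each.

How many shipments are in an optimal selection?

Optimal total is 11484.
For example glassware cases + machine parts + furniture crates + ceramic tiles + textile bales + hardware kits + plastic granulate achieves it, using 61 m³.
Any selection reaching 11484 contains exactly 7 shipments.

7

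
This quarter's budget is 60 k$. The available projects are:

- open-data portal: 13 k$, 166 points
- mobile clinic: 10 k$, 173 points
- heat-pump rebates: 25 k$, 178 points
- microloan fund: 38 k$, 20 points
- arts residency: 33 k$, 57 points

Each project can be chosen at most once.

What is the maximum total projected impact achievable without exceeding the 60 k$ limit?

517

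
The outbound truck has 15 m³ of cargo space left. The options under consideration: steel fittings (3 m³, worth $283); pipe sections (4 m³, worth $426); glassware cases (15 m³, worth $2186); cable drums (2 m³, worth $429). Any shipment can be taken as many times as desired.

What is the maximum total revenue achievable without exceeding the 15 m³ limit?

Ranking by ratio (revenue/m³): cable drums 214.50, glassware cases 145.73, pipe sections 106.50.
The ratio ordering already packs tightly: 7×cable drums, 14 m³, 3003.
Nothing else within 15 m³ beats 3003.

3003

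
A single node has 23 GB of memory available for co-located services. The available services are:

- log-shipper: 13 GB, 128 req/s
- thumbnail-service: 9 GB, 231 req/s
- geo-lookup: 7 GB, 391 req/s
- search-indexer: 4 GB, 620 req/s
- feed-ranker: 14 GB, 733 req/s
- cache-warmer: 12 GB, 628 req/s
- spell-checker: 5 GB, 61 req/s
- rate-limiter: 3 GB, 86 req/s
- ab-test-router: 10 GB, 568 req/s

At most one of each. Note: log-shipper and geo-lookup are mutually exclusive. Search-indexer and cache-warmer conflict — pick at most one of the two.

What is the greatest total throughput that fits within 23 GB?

Geo-lookup + search-indexer + ab-test-router uses 21 of the 23 GB and totals 1579.

1579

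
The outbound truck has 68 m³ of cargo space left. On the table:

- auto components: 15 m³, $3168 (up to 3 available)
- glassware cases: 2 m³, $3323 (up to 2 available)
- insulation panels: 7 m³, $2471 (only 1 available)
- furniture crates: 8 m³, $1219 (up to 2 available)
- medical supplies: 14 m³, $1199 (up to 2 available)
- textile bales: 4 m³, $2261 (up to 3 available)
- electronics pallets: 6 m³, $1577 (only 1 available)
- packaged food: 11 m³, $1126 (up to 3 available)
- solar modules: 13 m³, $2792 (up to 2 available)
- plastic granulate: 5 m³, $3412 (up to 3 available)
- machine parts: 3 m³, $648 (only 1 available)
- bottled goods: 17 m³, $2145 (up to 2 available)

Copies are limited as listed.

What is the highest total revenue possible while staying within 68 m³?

32472

A density-first pass picks 2×glassware cases + insulation panels + furniture crates + 3×textile bales + electronics pallets + solar modules + 3×plastic granulate + machine parts — 32372 at 68 m³.
Reworking the packing: 2×auto components + 2×glassware cases + insulation panels + 3×textile bales + 3×plastic granulate uses 68 m³ and improves the total to 32472.
No other feasible combination exceeds 32472.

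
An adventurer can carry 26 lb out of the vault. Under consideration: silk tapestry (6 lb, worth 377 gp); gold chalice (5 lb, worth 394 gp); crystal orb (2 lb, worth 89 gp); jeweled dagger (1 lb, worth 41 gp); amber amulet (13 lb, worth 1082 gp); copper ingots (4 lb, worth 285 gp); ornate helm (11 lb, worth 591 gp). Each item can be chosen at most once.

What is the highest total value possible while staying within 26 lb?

1942

Filling by ratio: gold chalice + crystal orb + jeweled dagger + amber amulet + copper ingots for 1891, with 1 lb left unused.
Dropping jeweled dagger and copper ingots frees 5 lb; slotting in silk tapestry (6 lb) lifts the total to 1942 at 26 lb.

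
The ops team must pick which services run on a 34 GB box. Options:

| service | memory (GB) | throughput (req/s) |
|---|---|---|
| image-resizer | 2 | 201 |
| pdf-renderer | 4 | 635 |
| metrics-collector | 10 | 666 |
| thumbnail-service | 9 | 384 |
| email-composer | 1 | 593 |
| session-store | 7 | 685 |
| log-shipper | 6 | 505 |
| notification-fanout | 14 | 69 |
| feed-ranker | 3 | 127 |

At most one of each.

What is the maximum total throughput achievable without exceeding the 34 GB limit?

By throughput per GB: email-composer 593.00, pdf-renderer 158.75, image-resizer 100.50, session-store 97.86 lead.
The ratio ordering already packs tightly: image-resizer + pdf-renderer + metrics-collector + email-composer + session-store + log-shipper + feed-ranker, 33 GB, 3412.

3412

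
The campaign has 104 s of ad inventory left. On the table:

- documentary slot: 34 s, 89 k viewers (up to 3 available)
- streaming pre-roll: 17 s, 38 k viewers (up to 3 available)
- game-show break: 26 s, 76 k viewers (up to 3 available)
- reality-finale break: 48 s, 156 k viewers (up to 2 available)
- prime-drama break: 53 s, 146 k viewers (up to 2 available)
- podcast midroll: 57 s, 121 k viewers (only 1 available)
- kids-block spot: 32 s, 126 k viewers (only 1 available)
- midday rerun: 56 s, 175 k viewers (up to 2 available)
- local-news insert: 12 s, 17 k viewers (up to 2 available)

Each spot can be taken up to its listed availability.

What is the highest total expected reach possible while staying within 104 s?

The ratio heuristic lands on streaming pre-roll + reality-finale break + kids-block spot (320) but leaves 7 s idle.
Dropping streaming pre-roll and kids-block spot frees 49 s; slotting in midday rerun (56 s) lifts the total to 331 at 104 s.
That's the maximum — no swap from here does better than 331.

331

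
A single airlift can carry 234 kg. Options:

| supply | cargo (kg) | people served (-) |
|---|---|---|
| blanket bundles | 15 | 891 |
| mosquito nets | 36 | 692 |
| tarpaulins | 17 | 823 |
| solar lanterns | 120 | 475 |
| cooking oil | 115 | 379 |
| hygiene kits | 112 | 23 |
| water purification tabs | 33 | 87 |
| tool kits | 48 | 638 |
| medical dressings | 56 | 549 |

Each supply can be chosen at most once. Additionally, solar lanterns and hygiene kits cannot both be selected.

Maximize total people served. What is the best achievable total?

3680

Taking blanket bundles + mosquito nets + tarpaulins + water purification tabs + tool kits + medical dressings: 205 kg used, 3680 in people served.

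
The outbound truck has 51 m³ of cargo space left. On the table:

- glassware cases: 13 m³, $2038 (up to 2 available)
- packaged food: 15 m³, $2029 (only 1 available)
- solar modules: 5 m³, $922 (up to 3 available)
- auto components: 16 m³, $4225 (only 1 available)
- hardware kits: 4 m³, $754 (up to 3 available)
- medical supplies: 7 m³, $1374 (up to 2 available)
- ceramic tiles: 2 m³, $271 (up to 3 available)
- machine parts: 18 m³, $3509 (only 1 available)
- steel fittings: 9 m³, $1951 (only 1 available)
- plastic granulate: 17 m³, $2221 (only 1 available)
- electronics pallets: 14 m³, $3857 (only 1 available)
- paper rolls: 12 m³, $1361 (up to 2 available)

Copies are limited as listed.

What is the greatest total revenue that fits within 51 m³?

12329

Ranking by ratio (revenue/m³): electronics pallets 275.50, auto components 264.06, steel fittings 216.78, medical supplies 196.29.
Taking the top-ratio shipments first gives auto components + hardware kits + medical supplies + steel fittings + electronics pallets for 12161 (50 m³).
Replace hardware kits with solar modules: the trade gains 168 net, giving 12329 at 51 m³.
No other feasible combination exceeds 12329.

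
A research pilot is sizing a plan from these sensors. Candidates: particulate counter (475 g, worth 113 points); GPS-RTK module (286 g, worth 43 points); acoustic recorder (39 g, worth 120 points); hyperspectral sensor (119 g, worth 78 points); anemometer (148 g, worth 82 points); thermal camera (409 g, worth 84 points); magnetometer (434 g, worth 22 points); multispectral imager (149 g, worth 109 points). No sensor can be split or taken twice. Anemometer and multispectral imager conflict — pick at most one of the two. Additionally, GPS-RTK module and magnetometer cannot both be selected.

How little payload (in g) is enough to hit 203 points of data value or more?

188

Look for the lowest-payload combination reaching 203.
Taking acoustic recorder + multispectral imager gives 229 (≥ 203) for 188 g.
No combination under 188 g hits 203.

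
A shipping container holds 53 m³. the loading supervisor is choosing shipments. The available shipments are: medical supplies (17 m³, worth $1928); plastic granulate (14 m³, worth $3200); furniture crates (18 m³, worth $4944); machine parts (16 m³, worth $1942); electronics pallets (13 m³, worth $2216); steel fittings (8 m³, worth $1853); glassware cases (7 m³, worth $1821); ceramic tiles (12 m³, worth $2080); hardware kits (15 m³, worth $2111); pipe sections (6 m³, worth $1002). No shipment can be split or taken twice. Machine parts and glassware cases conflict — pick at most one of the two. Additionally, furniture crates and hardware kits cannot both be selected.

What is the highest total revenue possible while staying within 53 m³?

Best packing: plastic granulate + furniture crates + steel fittings + glassware cases + pipe sections — 53 m³, 12820 total.

12820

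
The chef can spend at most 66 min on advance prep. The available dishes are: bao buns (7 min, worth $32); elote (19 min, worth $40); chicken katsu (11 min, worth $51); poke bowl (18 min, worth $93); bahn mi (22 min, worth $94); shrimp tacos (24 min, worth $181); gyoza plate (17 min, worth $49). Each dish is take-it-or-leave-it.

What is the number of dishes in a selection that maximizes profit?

3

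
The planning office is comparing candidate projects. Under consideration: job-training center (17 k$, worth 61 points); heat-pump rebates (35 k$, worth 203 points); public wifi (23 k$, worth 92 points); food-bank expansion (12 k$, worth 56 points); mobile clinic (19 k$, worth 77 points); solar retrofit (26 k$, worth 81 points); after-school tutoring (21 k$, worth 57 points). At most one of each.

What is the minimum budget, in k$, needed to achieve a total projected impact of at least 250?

47

Need the lightest bundle worth ≥ 250.
heat-pump rebates + food-bank expansion reaches 259 using 47 k$.
Any bundle with less than 47 k$ falls short of 250.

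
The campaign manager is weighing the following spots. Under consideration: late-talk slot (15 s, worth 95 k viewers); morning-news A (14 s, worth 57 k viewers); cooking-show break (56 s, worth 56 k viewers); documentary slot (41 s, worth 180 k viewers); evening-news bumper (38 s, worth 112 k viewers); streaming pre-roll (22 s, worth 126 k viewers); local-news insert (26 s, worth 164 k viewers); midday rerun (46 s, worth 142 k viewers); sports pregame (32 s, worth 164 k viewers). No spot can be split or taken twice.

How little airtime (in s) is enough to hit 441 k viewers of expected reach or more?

77

Need the lightest bundle worth ≥ 441.
Taking late-talk slot + morning-news A + streaming pre-roll + local-news insert gives 442 (≥ 441) for 77 s.
No combination under 77 s hits 441.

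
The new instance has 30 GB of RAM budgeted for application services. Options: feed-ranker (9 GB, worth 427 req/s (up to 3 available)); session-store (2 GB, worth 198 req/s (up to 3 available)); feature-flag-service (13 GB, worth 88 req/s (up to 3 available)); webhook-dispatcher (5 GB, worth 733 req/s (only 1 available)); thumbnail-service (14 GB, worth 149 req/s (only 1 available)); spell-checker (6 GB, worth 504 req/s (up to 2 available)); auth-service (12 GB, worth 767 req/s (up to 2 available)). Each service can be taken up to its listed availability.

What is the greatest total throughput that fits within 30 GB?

Taking the top-ratio services first gives 3×session-store + webhook-dispatcher + 2×spell-checker for 2335 (23 GB).
The 6 GB tied up in spell-checker is better spent on auth-service — total rises to 2598 (29 GB).
No other feasible combination exceeds 2598.

2598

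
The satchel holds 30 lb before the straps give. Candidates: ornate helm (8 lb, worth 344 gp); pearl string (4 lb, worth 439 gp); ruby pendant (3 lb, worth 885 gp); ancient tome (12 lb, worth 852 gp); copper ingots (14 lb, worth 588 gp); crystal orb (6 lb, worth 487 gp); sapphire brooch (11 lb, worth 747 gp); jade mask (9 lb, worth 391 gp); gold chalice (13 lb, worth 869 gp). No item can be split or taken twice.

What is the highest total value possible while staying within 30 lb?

2923

Greedy by ratio would take pearl string + ruby pendant + ancient tome + crystal orb: 25 lb used, total 2663.
The 6 lb tied up in crystal orb is better spent on sapphire brooch — total rises to 2923 (30 lb).
The closest alternative, pearl string + ruby pendant + crystal orb + gold chalice, reaches only 2680.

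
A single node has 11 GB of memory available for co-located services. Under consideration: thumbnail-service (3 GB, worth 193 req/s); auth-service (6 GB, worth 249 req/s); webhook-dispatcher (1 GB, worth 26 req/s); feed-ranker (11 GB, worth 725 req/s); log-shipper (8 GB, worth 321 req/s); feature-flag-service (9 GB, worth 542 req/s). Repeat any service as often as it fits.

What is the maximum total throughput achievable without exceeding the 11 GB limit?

725

Best packing: feed-ranker — 11 GB, 725 total.
No other feasible combination exceeds 725.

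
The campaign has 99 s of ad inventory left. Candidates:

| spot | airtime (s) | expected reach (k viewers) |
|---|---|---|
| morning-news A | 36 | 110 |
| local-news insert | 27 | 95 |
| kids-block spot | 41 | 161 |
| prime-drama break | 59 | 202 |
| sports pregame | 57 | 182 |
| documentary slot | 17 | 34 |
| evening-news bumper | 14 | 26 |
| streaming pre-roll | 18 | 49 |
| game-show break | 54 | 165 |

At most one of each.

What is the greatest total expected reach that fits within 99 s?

By expected reach per s: kids-block spot 3.93, local-news insert 3.52, prime-drama break 3.42 lead.
The ratio heuristic lands on local-news insert + kids-block spot + streaming pre-roll (305) but leaves 13 s idle.
The 45 s tied up in local-news insert and streaming pre-roll is better spent on sports pregame — total rises to 343 (98 s).
An exhaustive check of the 512 subsets confirms 343.

343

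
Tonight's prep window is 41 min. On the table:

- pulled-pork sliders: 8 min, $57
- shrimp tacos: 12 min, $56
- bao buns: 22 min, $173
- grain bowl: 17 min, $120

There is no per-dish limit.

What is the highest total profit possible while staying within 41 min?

The ratio heuristic lands on 2×pulled-pork sliders + bao buns (287) but leaves 3 min idle.
Dropping 2×pulled-pork sliders frees 16 min; slotting in grain bowl (17 min) lifts the total to 293 at 39 min.
Nothing else within 41 min beats 293.

293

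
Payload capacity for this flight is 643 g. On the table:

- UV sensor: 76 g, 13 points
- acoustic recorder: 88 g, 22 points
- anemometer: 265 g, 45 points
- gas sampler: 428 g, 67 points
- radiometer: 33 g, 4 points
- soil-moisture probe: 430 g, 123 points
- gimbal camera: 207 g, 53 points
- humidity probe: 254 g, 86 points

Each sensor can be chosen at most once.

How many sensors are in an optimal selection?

2

Best achievable data value is 176.
soil-moisture probe + gimbal camera hits 176 at 637 g.
Any selection reaching 176 contains exactly 2 sensors.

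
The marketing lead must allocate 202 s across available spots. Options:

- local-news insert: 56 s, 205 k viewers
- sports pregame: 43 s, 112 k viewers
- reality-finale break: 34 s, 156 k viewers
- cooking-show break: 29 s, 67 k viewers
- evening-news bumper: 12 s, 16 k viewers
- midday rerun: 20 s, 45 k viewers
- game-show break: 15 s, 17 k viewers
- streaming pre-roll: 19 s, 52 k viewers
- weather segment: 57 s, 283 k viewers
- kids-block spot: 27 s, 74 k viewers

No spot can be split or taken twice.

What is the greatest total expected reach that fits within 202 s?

Taking the top-ratio spots first gives local-news insert + reality-finale break + streaming pre-roll + weather segment + kids-block spot for 770 (193 s).
Dropping streaming pre-roll and kids-block spot frees 46 s; slotting in sports pregame + evening-news bumper (55 s) lifts the total to 772 at 202 s.

772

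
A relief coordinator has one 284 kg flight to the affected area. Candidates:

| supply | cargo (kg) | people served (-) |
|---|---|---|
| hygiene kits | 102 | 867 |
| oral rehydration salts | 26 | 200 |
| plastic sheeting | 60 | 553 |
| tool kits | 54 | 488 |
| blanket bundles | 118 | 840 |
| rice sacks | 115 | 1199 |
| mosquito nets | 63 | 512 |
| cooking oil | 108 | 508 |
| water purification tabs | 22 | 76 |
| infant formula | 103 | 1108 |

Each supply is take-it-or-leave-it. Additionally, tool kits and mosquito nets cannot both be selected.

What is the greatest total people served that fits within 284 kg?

2860

Ranking by ratio (people served/kg): infant formula 10.76, rice sacks 10.43, plastic sheeting 9.22, tool kits 9.04.
Best packing: plastic sheeting + rice sacks + infant formula — 278 kg, 2860 total.
Next best is rice sacks + mosquito nets + infant formula at 2819 (281 kg) — short by 41.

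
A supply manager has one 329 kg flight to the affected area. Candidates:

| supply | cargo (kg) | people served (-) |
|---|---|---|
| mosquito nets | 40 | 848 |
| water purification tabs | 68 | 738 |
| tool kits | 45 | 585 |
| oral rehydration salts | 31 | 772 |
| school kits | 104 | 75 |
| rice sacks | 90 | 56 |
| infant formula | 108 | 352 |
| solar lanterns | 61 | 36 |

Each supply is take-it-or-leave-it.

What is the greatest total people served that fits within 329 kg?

3295

By people served per kg: oral rehydration salts 24.90, mosquito nets 21.20, tool kits 13.00 lead.
Mosquito nets + water purification tabs + tool kits + oral rehydration salts + infant formula uses 292 of the 329 kg and totals 3295.
An exhaustive check of the 256 subsets confirms 3295.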